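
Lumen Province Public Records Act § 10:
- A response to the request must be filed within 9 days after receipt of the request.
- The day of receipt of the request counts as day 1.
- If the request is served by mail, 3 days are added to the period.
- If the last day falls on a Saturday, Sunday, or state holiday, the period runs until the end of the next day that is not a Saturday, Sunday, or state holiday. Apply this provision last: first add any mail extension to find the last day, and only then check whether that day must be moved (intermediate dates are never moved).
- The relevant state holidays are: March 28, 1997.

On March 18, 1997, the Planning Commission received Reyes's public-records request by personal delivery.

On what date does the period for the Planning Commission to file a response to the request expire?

March 26, 1997

Counting March 18, 1997 as day 1, day 9 is March 26, 1997.
Service was not by mail, so no mail extension applies.
March 26, 1997 is a Wednesday and not a state holiday, so no extension applies.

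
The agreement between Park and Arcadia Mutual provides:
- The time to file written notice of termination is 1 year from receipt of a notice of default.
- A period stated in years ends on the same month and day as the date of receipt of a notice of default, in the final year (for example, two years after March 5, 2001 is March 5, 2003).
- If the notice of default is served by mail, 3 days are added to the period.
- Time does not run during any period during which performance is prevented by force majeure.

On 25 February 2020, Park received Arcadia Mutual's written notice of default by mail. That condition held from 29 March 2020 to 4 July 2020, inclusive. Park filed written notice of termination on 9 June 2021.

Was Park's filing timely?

No

1 year after 25 February 2020 is February 25, 2021.
Service was by mail, adding 3 days: February 25, 2021 + 3 days = February 28, 2021.
From March 29, 2020 through July 4, 2020 inclusive is 98 days; tolling adds 98 days: February 28, 2021 + 98 days = June 6, 2021.
The deadline is June 6, 2021; the filing on June 9, 2021 is after that date.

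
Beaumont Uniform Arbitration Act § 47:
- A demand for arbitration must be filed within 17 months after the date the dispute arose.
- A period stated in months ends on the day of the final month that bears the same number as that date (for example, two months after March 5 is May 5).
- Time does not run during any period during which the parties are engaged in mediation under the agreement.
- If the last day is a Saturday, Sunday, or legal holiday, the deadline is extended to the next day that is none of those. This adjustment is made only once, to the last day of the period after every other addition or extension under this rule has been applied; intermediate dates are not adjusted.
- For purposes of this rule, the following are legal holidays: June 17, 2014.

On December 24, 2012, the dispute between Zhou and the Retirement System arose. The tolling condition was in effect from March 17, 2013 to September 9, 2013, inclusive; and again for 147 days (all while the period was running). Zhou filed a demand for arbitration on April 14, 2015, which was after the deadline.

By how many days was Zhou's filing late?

1 day

17 months after December 24, 2012 is May 24, 2014.
From March 17, 2013 through September 9, 2013 inclusive is 177 days; tolling adds 177 days: May 24, 2014 + 177 days = November 17, 2014.
Tolling adds 147 days: November 17, 2014 + 147 days = April 13, 2015.
April 13, 2015 is a Monday and not a legal holiday, so no extension applies.
The deadline is April 13, 2015; from April 13, 2015 to April 14, 2015 is 1 days.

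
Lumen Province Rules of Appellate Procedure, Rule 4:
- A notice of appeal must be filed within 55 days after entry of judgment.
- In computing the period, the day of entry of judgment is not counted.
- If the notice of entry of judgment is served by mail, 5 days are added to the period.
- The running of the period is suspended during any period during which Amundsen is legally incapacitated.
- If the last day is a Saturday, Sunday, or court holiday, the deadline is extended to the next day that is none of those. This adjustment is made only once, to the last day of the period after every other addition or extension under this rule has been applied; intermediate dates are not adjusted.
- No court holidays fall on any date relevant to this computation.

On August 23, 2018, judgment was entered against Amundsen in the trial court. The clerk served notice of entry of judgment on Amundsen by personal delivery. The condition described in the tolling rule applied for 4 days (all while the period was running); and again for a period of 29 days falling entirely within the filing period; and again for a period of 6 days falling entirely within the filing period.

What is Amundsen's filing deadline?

November 26, 2018

55 days after August 23, 2018 is October 17, 2018.
Service was not by mail, so no mail extension applies.
Tolling adds 4 days: October 17, 2018 + 4 days = October 21, 2018.
Tolling adds 29 days: October 21, 2018 + 29 days = November 19, 2018.
Tolling adds 6 days: November 19, 2018 + 6 days = November 25, 2018.
November 25, 2018 is Sunday. The next qualifying day is November 26, 2018.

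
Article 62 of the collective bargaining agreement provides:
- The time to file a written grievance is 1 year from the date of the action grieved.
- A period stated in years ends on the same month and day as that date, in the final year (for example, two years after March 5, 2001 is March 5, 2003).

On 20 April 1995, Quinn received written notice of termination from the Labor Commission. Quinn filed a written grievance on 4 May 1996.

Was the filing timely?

No

1 year after 20 April 1995 is April 20, 1996.
The deadline is April 20, 1996; the filing on May 4, 1996 is after that date.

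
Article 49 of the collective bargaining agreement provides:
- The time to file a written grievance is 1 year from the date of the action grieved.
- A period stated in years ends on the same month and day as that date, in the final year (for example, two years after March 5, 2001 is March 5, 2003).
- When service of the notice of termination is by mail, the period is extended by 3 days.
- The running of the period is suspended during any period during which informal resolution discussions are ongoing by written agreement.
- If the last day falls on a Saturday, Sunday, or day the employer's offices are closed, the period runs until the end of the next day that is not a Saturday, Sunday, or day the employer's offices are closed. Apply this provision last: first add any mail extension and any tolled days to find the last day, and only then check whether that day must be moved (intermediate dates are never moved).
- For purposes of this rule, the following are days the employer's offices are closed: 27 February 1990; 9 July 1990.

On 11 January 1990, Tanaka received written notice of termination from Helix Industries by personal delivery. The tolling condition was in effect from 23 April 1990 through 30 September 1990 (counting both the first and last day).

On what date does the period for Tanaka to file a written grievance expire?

June 21, 1991

1 year after 11 January 1990 is January 11, 1991.
Service was not by mail, so no mail extension applies.
From April 23, 1990 through September 30, 1990 inclusive is 161 days; tolling adds 161 days: January 11, 1991 + 161 days = June 21, 1991.
June 21, 1991 is a Friday and not a day the employer's offices are closed, so no extension applies.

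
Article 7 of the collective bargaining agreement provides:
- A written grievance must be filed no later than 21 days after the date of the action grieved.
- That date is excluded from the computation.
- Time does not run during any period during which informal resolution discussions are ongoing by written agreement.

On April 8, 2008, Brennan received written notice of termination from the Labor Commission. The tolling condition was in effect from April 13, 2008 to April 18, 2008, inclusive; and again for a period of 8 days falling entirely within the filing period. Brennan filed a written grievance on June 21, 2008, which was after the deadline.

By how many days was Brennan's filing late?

39 days

21 days after April 8, 2008 is April 29, 2008.
From April 13, 2008 through April 18, 2008 inclusive is 6 days; tolling adds 6 days: April 29, 2008 + 6 days = May 5, 2008.
Tolling adds 8 days: May 5, 2008 + 8 days = May 13, 2008.
The deadline is May 13, 2008; from May 13, 2008 to June 21, 2008 is 39 days.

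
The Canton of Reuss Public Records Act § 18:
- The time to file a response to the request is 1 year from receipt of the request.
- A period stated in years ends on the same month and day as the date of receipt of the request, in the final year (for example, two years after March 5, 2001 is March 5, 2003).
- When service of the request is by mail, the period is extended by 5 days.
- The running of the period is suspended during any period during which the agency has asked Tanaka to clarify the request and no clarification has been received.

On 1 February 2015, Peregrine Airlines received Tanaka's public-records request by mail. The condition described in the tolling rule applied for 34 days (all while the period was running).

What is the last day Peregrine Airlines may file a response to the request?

1 year after 1 February 2015 is February 1, 2016.
Service was by mail, adding 5 days: February 1, 2016 + 5 days = February 6, 2016.
Tolling adds 34 days: February 6, 2016 + 34 days = March 11, 2016.

March 11, 2016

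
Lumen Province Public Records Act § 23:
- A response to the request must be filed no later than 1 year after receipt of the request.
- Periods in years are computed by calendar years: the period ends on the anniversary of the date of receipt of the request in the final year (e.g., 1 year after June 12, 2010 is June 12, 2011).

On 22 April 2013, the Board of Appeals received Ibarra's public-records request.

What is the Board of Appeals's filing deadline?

April 22, 2014

1 year after 22 April 2013 is April 22, 2014.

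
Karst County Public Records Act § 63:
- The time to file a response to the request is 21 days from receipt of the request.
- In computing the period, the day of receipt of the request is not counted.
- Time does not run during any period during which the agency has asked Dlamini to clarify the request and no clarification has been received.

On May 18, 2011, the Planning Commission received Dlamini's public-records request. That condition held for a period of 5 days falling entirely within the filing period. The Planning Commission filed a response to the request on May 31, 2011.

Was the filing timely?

Yes

21 days after May 18, 2011 is June 8, 2011.
Tolling adds 5 days: June 8, 2011 + 5 days = June 13, 2011.
The deadline is June 13, 2011; the filing on May 31, 2011 is on or before that date.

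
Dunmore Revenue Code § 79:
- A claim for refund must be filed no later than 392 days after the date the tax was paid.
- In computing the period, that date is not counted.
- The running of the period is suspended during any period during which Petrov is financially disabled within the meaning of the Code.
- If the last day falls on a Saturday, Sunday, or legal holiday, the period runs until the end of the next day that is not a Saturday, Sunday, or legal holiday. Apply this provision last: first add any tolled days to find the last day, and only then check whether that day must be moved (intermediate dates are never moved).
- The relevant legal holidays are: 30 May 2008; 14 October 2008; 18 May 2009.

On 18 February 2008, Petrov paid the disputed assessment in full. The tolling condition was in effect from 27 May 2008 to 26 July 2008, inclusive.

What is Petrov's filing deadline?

May 19, 2009

392 days after 18 February 2008 is March 16, 2009.
From May 27, 2008 through July 26, 2008 inclusive is 61 days; tolling adds 61 days: March 16, 2009 + 61 days = May 16, 2009.
May 16, 2009 is Saturday; May 17, 2009 is Sunday; May 18, 2009 is a listed holiday. The next qualifying day is May 19, 2009.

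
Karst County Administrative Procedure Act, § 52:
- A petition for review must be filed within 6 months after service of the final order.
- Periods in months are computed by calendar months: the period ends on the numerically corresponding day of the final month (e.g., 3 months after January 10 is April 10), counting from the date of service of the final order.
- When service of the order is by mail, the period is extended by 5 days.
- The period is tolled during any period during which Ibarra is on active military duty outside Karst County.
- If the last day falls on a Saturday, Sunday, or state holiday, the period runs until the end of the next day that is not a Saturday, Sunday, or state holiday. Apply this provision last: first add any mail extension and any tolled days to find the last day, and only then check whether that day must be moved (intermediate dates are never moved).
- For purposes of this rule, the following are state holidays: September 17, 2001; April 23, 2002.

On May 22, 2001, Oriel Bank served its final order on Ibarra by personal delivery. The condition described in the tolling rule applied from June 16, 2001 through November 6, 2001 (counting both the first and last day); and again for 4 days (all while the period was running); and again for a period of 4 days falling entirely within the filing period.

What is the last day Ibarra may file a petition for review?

April 24, 2002

6 months after May 22, 2001 is November 22, 2001.
Service was not by mail, so no mail extension applies.
From June 16, 2001 through November 6, 2001 inclusive is 144 days; tolling adds 144 days: November 22, 2001 + 144 days = April 15, 2002.
Tolling adds 4 days: April 15, 2002 + 4 days = April 19, 2002.
Tolling adds 4 days: April 19, 2002 + 4 days = April 23, 2002.
April 23, 2002 is a listed holiday. The next qualifying day is April 24, 2002.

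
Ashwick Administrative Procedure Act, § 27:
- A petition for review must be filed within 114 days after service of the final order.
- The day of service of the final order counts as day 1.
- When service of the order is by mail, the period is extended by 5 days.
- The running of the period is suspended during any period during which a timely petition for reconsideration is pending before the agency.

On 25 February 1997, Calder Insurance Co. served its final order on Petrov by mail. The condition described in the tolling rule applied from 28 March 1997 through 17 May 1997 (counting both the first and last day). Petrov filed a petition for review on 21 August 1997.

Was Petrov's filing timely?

No

Counting 25 February 1997 as day 1, day 114 is June 18, 1997.
Service was by mail, adding 5 days: June 18, 1997 + 5 days = June 23, 1997.
From March 28, 1997 through May 17, 1997 inclusive is 51 days; tolling adds 51 days: June 23, 1997 + 51 days = August 13, 1997.
The deadline is August 13, 1997; the filing on August 21, 1997 is after that date.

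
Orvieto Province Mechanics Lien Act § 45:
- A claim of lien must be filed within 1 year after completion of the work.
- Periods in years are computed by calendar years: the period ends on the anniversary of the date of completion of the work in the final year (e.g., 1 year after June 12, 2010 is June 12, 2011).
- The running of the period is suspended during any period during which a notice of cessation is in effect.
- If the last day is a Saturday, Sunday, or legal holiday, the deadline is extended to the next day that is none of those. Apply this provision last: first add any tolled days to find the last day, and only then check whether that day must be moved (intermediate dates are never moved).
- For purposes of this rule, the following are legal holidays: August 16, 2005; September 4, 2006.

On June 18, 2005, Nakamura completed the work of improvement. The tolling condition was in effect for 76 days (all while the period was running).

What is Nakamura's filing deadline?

1 year after June 18, 2005 is June 18, 2006.
Tolling adds 76 days: June 18, 2006 + 76 days = September 2, 2006.
September 2, 2006 is Saturday; September 3, 2006 is Sunday; September 4, 2006 is a listed holiday. The next qualifying day is September 5, 2006.

September 5, 2006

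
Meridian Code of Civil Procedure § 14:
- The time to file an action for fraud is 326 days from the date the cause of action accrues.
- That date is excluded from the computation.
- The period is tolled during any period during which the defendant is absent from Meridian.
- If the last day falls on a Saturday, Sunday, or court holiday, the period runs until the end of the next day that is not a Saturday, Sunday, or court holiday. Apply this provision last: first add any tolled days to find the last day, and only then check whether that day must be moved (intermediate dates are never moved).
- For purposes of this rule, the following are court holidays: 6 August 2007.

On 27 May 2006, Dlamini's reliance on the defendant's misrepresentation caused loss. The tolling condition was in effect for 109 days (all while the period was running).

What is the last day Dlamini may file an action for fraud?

August 7, 2007

326 days after 27 May 2006 is April 18, 2007.
Tolling adds 109 days: April 18, 2007 + 109 days = August 5, 2007.
August 5, 2007 is Sunday; August 6, 2007 is a listed holiday. The next qualifying day is August 7, 2007.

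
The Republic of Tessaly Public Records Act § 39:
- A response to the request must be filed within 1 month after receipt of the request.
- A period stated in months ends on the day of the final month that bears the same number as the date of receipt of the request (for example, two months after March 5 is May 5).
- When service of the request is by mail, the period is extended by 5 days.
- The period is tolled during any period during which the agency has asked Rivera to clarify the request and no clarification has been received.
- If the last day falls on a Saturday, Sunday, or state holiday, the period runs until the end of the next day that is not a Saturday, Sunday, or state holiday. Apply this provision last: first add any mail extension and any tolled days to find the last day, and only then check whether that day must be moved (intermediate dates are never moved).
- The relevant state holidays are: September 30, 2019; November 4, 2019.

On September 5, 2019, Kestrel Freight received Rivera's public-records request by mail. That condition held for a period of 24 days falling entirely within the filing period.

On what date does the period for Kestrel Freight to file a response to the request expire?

November 5, 2019

1 month after September 5, 2019 is October 5, 2019.
Service was by mail, adding 5 days: October 5, 2019 + 5 days = October 10, 2019.
Tolling adds 24 days: October 10, 2019 + 24 days = November 3, 2019.
November 3, 2019 is Sunday; November 4, 2019 is a listed holiday. The next qualifying day is November 5, 2019.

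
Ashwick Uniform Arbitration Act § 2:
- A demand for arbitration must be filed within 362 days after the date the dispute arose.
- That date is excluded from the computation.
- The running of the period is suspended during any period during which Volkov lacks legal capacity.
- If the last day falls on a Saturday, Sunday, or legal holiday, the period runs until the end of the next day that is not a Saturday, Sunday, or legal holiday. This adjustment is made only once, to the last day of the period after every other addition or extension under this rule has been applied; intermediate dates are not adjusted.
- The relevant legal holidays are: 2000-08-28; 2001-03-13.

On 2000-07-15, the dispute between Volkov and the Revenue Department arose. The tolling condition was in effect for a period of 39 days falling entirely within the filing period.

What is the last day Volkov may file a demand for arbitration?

August 20, 2001

362 days after 2000-07-15 is July 12, 2001.
Tolling adds 39 days: July 12, 2001 + 39 days = August 20, 2001.
August 20, 2001 is a Monday and not a legal holiday, so no extension applies.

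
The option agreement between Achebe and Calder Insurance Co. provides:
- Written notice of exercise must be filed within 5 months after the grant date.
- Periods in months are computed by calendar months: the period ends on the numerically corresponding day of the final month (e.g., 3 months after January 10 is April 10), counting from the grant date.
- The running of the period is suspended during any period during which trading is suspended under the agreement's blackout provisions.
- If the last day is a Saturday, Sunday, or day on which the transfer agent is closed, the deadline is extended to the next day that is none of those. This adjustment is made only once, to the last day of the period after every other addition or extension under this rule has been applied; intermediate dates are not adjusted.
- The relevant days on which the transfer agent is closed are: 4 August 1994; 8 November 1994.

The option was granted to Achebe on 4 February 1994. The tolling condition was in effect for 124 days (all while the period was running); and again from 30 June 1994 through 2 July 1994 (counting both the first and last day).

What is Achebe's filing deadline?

November 9, 1994

5 months after 4 February 1994 is July 4, 1994.
Tolling adds 124 days: July 4, 1994 + 124 days = November 5, 1994.
From June 30, 1994 through July 2, 1994 inclusive is 3 days; tolling adds 3 days: November 5, 1994 + 3 days = November 8, 1994.
November 8, 1994 is a listed holiday. The next qualifying day is November 9, 1994.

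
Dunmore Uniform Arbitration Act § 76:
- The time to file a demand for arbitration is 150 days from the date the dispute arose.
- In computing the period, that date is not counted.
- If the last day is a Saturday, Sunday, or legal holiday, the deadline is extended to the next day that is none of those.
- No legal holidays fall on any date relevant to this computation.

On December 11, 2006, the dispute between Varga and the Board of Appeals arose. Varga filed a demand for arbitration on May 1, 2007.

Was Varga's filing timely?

Yes

150 days after December 11, 2006 is May 10, 2007.
May 10, 2007 is a Thursday and not a legal holiday, so no extension applies.
The deadline is May 10, 2007; the filing on May 1, 2007 is on or before that date.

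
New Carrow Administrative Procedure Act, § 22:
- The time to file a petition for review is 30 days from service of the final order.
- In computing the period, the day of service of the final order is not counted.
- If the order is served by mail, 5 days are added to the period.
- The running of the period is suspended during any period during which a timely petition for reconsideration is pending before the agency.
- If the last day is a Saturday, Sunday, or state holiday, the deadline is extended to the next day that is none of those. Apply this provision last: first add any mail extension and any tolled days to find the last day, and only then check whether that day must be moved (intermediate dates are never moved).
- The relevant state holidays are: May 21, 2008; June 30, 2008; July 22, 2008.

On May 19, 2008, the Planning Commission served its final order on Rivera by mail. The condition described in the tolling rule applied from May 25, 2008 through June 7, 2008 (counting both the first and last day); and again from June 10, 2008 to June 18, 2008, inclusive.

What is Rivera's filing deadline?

July 16, 2008

30 days after May 19, 2008 is June 18, 2008.
Service was by mail, adding 5 days: June 18, 2008 + 5 days = June 23, 2008.
From May 25, 2008 through June 7, 2008 inclusive is 14 days; tolling adds 14 days: June 23, 2008 + 14 days = July 7, 2008.
From June 10, 2008 through June 18, 2008 inclusive is 9 days; tolling adds 9 days: July 7, 2008 + 9 days = July 16, 2008.
July 16, 2008 is a Wednesday and not a state holiday, so no extension applies.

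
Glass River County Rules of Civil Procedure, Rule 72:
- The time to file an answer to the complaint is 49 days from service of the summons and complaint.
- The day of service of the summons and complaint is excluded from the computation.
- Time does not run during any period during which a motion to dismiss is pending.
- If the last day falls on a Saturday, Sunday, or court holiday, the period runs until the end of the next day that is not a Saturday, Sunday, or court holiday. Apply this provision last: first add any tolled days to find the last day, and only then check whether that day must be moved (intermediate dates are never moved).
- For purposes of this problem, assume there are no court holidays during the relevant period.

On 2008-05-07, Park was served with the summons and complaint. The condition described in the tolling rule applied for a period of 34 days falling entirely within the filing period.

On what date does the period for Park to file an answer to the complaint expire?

July 29, 2008

49 days after 2008-05-07 is June 25, 2008.
Tolling adds 34 days: June 25, 2008 + 34 days = July 29, 2008.
July 29, 2008 is a Tuesday and not a court holiday, so no extension applies.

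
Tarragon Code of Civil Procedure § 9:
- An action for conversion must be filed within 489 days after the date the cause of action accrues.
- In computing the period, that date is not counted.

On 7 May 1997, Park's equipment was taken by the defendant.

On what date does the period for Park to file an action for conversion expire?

September 8, 1998

489 days after 7 May 1997 is September 8, 1998.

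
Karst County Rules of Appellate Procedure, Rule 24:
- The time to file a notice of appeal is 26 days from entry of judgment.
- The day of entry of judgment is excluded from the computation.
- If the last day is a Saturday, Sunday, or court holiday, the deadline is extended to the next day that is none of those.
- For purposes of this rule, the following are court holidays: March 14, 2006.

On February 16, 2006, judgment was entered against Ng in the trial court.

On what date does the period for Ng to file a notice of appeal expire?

26 days after February 16, 2006 is March 14, 2006.
March 14, 2006 is a listed holiday. The next qualifying day is March 15, 2006.

March 15, 2006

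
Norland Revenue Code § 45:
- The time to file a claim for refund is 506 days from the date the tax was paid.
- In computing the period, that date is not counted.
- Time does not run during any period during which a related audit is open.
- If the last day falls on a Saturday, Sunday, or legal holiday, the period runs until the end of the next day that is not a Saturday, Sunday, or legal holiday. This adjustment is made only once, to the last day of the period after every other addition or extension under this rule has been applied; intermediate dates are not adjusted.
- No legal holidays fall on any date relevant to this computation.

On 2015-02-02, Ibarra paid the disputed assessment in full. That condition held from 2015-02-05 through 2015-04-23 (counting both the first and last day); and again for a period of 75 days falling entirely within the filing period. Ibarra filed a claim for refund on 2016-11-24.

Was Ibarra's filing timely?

506 days after 2015-02-02 is June 22, 2016.
From February 5, 2015 through April 23, 2015 inclusive is 78 days; tolling adds 78 days: June 22, 2016 + 78 days = September 8, 2016.
Tolling adds 75 days: September 8, 2016 + 75 days = November 22, 2016.
November 22, 2016 is a Tuesday and not a legal holiday, so no extension applies.
The deadline is November 22, 2016; the filing on November 24, 2016 is after that date.

No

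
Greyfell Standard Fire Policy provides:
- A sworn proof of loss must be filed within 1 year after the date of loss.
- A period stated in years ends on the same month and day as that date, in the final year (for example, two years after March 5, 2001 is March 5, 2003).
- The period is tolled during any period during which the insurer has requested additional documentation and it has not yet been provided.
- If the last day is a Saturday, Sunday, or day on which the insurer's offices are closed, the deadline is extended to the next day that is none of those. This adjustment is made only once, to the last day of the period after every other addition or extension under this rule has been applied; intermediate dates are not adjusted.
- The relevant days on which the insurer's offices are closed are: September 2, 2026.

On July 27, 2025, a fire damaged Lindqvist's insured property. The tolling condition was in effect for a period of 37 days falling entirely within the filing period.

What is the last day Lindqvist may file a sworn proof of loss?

September 3, 2026

1 year after July 27, 2025 is July 27, 2026.
Tolling adds 37 days: July 27, 2026 + 37 days = September 2, 2026.
September 2, 2026 is a listed holiday. The next qualifying day is September 3, 2026.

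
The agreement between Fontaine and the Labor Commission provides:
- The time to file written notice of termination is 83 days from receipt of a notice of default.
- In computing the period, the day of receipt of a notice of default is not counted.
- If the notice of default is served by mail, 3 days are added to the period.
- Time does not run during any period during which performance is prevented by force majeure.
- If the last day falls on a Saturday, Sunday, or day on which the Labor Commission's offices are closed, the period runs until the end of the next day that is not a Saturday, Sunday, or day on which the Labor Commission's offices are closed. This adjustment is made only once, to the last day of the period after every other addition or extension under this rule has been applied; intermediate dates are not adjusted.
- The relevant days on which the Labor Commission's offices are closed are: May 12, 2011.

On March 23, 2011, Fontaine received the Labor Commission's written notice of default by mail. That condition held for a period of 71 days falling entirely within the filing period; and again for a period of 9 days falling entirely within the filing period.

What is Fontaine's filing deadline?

83 days after March 23, 2011 is June 14, 2011.
Service was by mail, adding 3 days: June 14, 2011 + 3 days = June 17, 2011.
Tolling adds 71 days: June 17, 2011 + 71 days = August 27, 2011.
Tolling adds 9 days: August 27, 2011 + 9 days = September 5, 2011.
September 5, 2011 is a Monday and not a day on which the Labor Commission's offices are closed, so no extension applies.

September 5, 2011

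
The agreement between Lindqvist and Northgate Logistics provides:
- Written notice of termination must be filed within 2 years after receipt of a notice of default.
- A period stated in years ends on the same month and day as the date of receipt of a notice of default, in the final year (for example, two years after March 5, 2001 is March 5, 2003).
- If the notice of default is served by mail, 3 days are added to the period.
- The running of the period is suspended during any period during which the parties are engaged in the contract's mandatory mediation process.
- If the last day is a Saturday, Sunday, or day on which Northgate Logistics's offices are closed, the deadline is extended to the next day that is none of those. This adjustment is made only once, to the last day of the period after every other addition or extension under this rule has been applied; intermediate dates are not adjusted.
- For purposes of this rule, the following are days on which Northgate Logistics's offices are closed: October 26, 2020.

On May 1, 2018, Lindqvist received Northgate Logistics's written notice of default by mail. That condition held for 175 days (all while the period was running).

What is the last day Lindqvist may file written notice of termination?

October 27, 2020

2 years after May 1, 2018 is May 1, 2020.
Service was by mail, adding 3 days: May 1, 2020 + 3 days = May 4, 2020.
Tolling adds 175 days: May 4, 2020 + 175 days = October 26, 2020.
October 26, 2020 is a listed holiday. The next qualifying day is October 27, 2020.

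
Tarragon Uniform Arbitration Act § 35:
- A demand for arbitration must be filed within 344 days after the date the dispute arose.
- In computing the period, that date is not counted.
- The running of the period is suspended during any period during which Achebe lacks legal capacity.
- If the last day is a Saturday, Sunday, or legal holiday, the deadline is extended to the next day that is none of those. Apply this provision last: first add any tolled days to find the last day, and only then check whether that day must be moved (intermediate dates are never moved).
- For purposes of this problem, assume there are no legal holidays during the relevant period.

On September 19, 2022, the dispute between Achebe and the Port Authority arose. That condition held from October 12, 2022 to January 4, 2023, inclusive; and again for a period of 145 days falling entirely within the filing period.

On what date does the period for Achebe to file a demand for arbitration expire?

April 15, 2024

344 days after September 19, 2022 is August 29, 2023.
From October 12, 2022 through January 4, 2023 inclusive is 85 days; tolling adds 85 days: August 29, 2023 + 85 days = November 22, 2023.
Tolling adds 145 days: November 22, 2023 + 145 days = April 15, 2024.
April 15, 2024 is a Monday and not a legal holiday, so no extension applies.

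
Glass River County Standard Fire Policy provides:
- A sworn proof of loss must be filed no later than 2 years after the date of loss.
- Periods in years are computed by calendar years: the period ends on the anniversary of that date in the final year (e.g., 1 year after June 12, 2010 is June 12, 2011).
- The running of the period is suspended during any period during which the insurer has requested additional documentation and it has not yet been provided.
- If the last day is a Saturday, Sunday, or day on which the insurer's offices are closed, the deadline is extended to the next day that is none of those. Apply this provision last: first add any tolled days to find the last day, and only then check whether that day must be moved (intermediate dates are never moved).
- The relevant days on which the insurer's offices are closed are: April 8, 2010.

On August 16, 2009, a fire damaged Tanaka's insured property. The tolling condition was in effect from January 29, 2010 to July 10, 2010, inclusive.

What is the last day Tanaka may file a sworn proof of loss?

January 26, 2012

2 years after August 16, 2009 is August 16, 2011.
From January 29, 2010 through July 10, 2010 inclusive is 163 days; tolling adds 163 days: August 16, 2011 + 163 days = January 26, 2012.
January 26, 2012 is a Thursday and not a day on which the insurer's offices are closed, so no extension applies.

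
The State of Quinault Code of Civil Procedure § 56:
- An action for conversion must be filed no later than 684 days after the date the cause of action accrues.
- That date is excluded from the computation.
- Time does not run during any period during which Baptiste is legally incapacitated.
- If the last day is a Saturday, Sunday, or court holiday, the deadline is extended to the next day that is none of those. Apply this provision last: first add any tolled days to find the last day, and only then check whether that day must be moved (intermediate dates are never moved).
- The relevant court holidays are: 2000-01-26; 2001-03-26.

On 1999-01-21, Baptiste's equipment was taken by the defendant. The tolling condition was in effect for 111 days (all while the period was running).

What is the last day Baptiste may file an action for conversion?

684 days after 1999-01-21 is December 5, 2000.
Tolling adds 111 days: December 5, 2000 + 111 days = March 26, 2001.
March 26, 2001 is a listed holiday. The next qualifying day is March 27, 2001.

March 27, 2001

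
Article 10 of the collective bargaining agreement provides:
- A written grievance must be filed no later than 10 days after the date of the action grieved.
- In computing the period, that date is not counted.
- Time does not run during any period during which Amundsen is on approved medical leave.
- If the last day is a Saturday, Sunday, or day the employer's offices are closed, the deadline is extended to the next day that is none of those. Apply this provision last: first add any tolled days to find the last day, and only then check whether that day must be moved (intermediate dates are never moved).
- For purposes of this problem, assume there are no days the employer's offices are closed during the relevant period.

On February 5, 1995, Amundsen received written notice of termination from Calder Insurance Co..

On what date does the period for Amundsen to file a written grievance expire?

February 15, 1995

10 days after February 5, 1995 is February 15, 1995.
February 15, 1995 is a Wednesday and not a day the employer's offices are closed, so no extension applies.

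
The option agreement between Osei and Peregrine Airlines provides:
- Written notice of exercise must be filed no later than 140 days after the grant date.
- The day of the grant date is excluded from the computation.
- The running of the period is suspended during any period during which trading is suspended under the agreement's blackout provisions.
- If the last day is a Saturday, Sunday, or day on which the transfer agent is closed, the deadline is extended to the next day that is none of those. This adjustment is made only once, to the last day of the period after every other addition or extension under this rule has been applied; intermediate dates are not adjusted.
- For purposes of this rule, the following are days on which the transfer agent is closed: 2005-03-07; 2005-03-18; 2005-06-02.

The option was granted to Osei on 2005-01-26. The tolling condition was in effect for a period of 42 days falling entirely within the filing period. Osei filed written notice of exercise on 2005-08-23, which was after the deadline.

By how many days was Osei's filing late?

27 days

140 days after 2005-01-26 is June 15, 2005.
Tolling adds 42 days: June 15, 2005 + 42 days = July 27, 2005.
July 27, 2005 is a Wednesday and not a day on which the transfer agent is closed, so no extension applies.
The deadline is July 27, 2005; from July 27, 2005 to August 23, 2005 is 27 days.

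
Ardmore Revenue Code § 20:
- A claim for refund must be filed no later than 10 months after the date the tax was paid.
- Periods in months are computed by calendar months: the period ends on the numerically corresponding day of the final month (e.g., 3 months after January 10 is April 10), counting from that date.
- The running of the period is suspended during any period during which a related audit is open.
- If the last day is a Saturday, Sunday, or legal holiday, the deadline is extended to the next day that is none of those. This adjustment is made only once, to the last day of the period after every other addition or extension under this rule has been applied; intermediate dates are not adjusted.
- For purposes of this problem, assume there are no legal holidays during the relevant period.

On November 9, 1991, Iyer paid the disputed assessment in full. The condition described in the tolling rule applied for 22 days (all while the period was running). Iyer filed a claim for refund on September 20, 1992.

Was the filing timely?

Yes

10 months after November 9, 1991 is September 9, 1992.
Tolling adds 22 days: September 9, 1992 + 22 days = October 1, 1992.
October 1, 1992 is a Thursday and not a legal holiday, so no extension applies.
The deadline is October 1, 1992; the filing on September 20, 1992 is on or before that date.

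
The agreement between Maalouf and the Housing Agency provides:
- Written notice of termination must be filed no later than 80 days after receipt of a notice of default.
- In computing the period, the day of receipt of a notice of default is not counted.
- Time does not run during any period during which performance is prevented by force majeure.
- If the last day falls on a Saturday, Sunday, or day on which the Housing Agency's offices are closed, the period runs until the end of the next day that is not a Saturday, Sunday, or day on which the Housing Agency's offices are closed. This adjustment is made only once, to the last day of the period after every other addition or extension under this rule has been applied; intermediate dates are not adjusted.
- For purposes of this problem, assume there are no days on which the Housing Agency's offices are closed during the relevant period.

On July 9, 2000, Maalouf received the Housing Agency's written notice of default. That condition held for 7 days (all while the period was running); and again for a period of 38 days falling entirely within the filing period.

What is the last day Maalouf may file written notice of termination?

November 13, 2000

80 days after July 9, 2000 is September 27, 2000.
Tolling adds 7 days: September 27, 2000 + 7 days = October 4, 2000.
Tolling adds 38 days: October 4, 2000 + 38 days = November 11, 2000.
November 11, 2000 is Saturday; November 12, 2000 is Sunday. The next qualifying day is November 13, 2000.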